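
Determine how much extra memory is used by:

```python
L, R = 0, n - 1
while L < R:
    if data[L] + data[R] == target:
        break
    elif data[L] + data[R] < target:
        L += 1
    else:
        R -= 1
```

Space complexity: O(1).
Only a constant amount of auxiliary storage is used; nothing grows with n.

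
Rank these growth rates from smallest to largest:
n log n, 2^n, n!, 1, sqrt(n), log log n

Ordered by growth rate: 1 < log log n < sqrt(n) < n log n < 2^n < n!.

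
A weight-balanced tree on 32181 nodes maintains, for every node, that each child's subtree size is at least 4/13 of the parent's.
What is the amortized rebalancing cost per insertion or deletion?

With balance ratio 4/13, tree height is O(log_{13/4}(32181)) = O(log n). A rebalance at a node of size s costs O(s) but requires Omega(s) updates in that subtree to retrigger. Summed over the O(log n) ancestors of the touched leaf, amortized rebalancing is O(log n).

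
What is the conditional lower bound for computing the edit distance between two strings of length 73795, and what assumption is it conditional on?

Under SETH (the Strong Exponential Time Hypothesis), edit distance on length-73795 strings cannot be computed in O(n^(2-epsilon)) time for any epsilon > 0 (Backurs-Indyk). The reduction is from CNF-SAT via the orthogonal vectors problem.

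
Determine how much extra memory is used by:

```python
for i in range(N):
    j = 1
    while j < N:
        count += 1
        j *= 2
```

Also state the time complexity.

Space complexity: O(1).
Only a constant amount of auxiliary storage is used; nothing grows with n.
Time complexity: O(n log n).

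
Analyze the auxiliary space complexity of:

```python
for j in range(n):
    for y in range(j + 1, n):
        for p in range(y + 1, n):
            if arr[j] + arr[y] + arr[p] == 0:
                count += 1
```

Space complexity: O(1).
Only a constant amount of auxiliary storage is used; nothing grows with n.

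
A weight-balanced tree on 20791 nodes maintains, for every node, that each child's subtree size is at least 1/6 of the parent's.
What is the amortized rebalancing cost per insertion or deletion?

With balance ratio 1/6, tree height is O(log_{6/1}(20791)) = O(log n). A rebalance at a node of size s costs O(s) but requires Omega(s) updates in that subtree to retrigger. Summed over the O(log n) ancestors of the touched leaf, amortized rebalancing is O(log n).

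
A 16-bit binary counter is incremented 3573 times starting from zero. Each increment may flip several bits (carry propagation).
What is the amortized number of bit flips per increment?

Bit i flips on every 2^i-th increment, so over 3573 increments bit i flips floor(3573/2^i) times. Summing over i: total flips < 2 * 3573. Amortized: < 2 = O(1) per increment.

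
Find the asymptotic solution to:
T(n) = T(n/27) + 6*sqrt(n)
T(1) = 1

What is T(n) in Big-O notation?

Each level contributes sqrt(n/27^k). Geometric series with ratio 1/sqrt(27) < 1 sums to O(sqrt(n)).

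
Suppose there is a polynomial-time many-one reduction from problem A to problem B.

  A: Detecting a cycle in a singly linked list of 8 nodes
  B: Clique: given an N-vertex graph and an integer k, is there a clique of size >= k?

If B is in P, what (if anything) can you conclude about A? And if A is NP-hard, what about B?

A poly-time reduction A <=_p B means any A-instance can be transformed to a B-instance in poly time.
If B is in P: compose the reduction with B's poly-time algorithm to solve A in poly time, so A is in P.
If A is NP-hard: every NP problem reduces to A, which reduces to B; composing reductions, every NP problem reduces to B, so B is NP-hard.
(Here in fact A is P and B is NP-complete.)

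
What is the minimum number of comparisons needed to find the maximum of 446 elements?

Finding the maximum requires 445 comparisons. Each comparison eliminates exactly one candidate. With 446 candidates, we need 445 eliminations.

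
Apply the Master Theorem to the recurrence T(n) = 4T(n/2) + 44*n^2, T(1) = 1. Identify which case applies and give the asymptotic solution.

a=4, b=2, f(n)=44*n^2.
log_2(4) = 2, so n^(log_b(a)) = n^2.
f(n) = Theta(n^2), so Case 2 applies.
T(n) = Theta(n^2 log n).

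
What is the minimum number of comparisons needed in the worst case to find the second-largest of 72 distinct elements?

Lower bound: finding the max needs 72-1 comparisons. By the adversary weight-doubling argument, the max must personally win >= ceil(log_2(72)) = 7 comparisons; the 2nd-largest is among those 7 losers, needing 7-1 more comparisons. Total >= 72-1 + 7-1 = 77. A balanced knockout tournament achieves this.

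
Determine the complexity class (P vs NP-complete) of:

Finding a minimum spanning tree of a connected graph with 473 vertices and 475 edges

This problem is in P: Kruskal's / Prim's algorithms run in polynomial time.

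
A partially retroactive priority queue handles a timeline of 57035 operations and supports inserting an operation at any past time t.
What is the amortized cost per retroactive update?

Partially retroactive priority queues (Demaine-Iacono-Langerman) allow updates at past times with queries only at the present. With a balanced BST over the m = 57035 timeline events tracking bridges, each retroactive insert or delete is O(log m) amortized.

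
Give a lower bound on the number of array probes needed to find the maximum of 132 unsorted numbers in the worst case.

Adversary: any unprobed cell could hold a value larger than everything seen so far. If fewer than 132 cells are probed, the adversary places the max in an unprobed cell. So all 132 cells must be examined; together with 132-1 comparisons this is tight.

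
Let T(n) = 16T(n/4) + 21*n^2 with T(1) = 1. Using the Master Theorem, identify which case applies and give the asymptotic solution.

a=16, b=4, f(n)=21*n^2.
log_4(16) = 2, so n^(log_b(a)) = n^2.
f(n) = Theta(n^2), so Case 2 applies.
T(n) = Theta(n^2 log n).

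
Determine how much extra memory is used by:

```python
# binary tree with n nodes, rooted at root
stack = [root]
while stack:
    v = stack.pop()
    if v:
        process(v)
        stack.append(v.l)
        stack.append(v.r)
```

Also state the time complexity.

Space complexity: O(n).
Auxiliary storage grows linearly with the input size n in the worst case.
Time complexity: O(n).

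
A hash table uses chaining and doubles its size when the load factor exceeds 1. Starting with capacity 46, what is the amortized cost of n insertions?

Rehashing occurs when load exceeds 1. Total rehash cost is geometric series summing to O(n). Each insertion itself is O(1). Amortized: O(1).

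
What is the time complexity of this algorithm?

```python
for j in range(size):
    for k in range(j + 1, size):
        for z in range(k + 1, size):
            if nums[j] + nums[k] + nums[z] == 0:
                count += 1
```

Time complexity: O(n^3).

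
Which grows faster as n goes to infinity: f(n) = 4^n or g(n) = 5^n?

g(n) = 5^n grows faster: (5/4)^n -> infinity since 5/4 > 1.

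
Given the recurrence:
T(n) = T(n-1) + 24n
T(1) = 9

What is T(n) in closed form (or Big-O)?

Unrolling: T(n) = 9 + 24*(2 + 3 + ... + n) = 9 + 24*(n(n+1)/2 - 1) = O(n^2).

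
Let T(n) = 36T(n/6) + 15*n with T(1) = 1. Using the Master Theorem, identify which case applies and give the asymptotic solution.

a=36, b=6, f(n)=15*n.
log_6(36) = 2 > 1.
Since f(n) = O(n^1) is polynomially smaller than n^2, Case 1 applies.
T(n) = Theta(n^2).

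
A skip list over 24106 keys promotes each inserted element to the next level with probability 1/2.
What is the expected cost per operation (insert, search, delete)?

Expected number of levels is O(log_2(24106)) = O(log n). A search visits O(1) expected nodes per level over O(log n) levels. Insert/delete are a search plus O(1) pointer updates per level. Expected O(log n) per operation.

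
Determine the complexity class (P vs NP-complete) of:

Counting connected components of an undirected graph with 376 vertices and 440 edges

This problem is in P: BFS/DFS visits each vertex and edge once: O(V+E).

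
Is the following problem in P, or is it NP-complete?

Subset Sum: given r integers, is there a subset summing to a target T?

This problem is NP-complete: one of Karp's 21 NP-complete problems.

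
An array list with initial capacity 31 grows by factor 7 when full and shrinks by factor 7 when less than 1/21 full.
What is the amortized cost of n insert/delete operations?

Using potential function Phi = |7*size - capacity|. Resizing costs are offset by potential release. Amortized O(1) per operation.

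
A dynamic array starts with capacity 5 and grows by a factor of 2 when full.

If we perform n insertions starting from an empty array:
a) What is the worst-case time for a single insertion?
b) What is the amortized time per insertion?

(a) Worst-case single insertion: O(n) -- when the array is full at capacity c, the resize copies all c elements, and c can be Theta(n).
(b) Resizes happen at sizes 5, 10, 20, ... Total copy cost for n insertions: 5 + 10 + ... = O(n) (geometric series with ratio 1/2). Amortized cost per insertion: O(n)/n = O(1).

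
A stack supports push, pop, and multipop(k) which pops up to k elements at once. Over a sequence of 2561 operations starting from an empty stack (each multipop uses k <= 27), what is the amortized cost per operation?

Each element is pushed exactly once and popped at most once (whether by pop or as part of a multipop). So the total number of individual pops over the whole sequence is at most the number of pushes, which is at most 2561. Total work <= 2 * 2561, hence O(1) amortized per operation.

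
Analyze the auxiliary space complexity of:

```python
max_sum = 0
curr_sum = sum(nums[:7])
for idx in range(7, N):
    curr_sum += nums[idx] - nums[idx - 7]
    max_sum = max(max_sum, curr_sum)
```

Space complexity: O(1).
Only a constant amount of auxiliary storage is used; nothing grows with n.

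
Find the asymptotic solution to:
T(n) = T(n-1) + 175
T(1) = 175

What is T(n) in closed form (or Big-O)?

Unrolling: T(n) = T(n-1) + 175 = T(n-2) + 2*175 = ... = T(1) + (n-1)*175 = 175 + (n-1)*175 = 175n.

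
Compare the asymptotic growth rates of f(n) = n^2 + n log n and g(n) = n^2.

f(n) = n^2 + n log n and g(n) = n^2 are Theta of each other: the lower-order n log n term is o(n^2); both are Theta(n^2).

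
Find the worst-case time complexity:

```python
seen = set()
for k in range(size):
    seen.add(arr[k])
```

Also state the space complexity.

Time complexity: O(n).
Space complexity: O(n).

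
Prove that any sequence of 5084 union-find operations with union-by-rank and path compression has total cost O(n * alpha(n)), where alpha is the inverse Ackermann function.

Using Tarjan's analysis with rank-based potential function. Union-by-rank keeps tree height O(log n). Path compression flattens paths during find. For n = 5084 operations, total cost is O(n * alpha(n)), effectively O(n) since alpha grows incredibly slowly.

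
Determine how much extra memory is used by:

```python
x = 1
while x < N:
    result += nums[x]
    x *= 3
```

Space complexity: O(1).
Only a constant amount of auxiliary storage is used; nothing grows with n.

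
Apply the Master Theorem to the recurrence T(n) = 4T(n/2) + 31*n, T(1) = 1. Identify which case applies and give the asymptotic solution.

a=4, b=2, f(n)=31*n.
log_2(4) = 2 > 1.
Since f(n) = O(n^1) is polynomially smaller than n^2, Case 1 applies.
T(n) = Theta(n^2).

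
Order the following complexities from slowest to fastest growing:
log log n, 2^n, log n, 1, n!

Ordered by growth rate: 1 < log log n < log n < 2^n < n!.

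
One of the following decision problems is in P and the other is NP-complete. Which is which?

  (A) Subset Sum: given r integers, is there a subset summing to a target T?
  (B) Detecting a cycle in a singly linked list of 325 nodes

(A) is NP-complete: one of Karp's 21 NP-complete problems.
(B) is P: Floyd's tortoise-and-hare runs in O(n) time, O(1) space.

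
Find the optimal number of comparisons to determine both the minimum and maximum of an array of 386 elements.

Naive approach: 770 comparisons (385 for max + 385 for min).
Optimal: Compare elements in pairs first (floor(n/2) = 193 comparisons), then find max among winners and min among losers (192 comparisons each).
Total: ceil(3n/2) - 2 = 577 comparisons. An adversary argument shows this is also a lower bound.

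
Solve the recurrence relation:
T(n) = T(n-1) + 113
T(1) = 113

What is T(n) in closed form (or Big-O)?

Unrolling: T(n) = T(n-1) + 113 = T(n-2) + 2*113 = ... = T(1) + (n-1)*113 = 113 + (n-1)*113 = 113n.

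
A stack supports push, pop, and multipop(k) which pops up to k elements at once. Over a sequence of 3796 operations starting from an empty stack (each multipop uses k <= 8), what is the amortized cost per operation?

Each element is pushed exactly once and popped at most once (whether by pop or as part of a multipop). So the total number of individual pops over the whole sequence is at most the number of pushes, which is at most 3796. Total work <= 2 * 3796, hence O(1) amortized per operation.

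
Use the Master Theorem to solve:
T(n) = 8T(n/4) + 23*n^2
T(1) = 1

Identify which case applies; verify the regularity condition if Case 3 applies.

a=8, b=4, f(n)=23*n^2.
log_4(8) = 1.5 < 2.
f(n) = Omega(n^(1.5+epsilon)) for some epsilon > 0, so Case 3 is the candidate.
Regularity: a*f(n/b) = 8*23*(n/4)^2 = (8/16)*23*n^2 <= c*f(n) with c = 8/16 < 1. Satisfied.
Case 3: T(n) = Theta(n^2).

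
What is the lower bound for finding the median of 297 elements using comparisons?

To find the median of 297 elements, every element must be compared at least once, so the lower bound is Omega(n). The BFPRT algorithm achieves O(n), making this tight.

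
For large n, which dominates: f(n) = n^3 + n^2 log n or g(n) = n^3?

f(n) = n^3 + n^2 log n and g(n) = n^3 are Theta of each other: the lower-order n^2 log n term is o(n^3); both are Theta(n^3).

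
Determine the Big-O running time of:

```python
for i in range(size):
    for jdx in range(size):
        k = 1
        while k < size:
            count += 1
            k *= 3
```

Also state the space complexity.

Time complexity: O(n^2 log n).
Space complexity: O(1).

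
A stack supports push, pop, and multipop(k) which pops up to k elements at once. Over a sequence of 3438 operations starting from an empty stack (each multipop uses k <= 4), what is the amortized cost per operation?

Each element is pushed exactly once and popped at most once (whether by pop or as part of a multipop). So the total number of individual pops over the whole sequence is at most the number of pushes, which is at most 3438. Total work <= 2 * 3438, hence O(1) amortized per operation.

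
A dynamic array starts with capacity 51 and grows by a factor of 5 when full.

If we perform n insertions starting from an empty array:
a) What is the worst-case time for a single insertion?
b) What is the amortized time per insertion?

(a) Worst-case single insertion: O(n) -- when the array is full at capacity c, the resize copies all c elements, and c can be Theta(n).
(b) Resizes happen at sizes 51, 255, 1275, ... Total copy cost for n insertions: 51 + 255 + ... = O(n) (geometric series with ratio 1/5). Amortized cost per insertion: O(n)/n = O(1).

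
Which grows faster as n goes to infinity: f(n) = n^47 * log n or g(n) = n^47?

f(n) = n^47 * log n grows faster: extra log n factor -> infinity.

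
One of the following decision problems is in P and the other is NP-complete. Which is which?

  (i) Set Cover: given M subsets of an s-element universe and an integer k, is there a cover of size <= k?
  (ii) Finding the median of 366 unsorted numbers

(i) is NP-complete: one of Karp's 21 NP-complete problems (with k part of the input).
(ii) is P: linear-time selection (median-of-medians) runs in O(n).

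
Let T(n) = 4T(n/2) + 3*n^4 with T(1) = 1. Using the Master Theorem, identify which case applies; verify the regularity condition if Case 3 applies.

a=4, b=2, f(n)=3*n^4.
log_2(4) = 2 < 4.
f(n) = Omega(n^(2+epsilon)) for some epsilon > 0, so Case 3 is the candidate.
Regularity: a*f(n/b) = 4*3*(n/2)^4 = (4/16)*3*n^4 <= c*f(n) with c = 4/16 < 1. Satisfied.
Case 3: T(n) = Theta(n^4).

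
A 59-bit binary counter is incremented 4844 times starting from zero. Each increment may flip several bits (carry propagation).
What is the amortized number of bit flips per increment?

Bit i flips on every 2^i-th increment, so over 4844 increments bit i flips floor(4844/2^i) times. Summing over i: total flips < 2 * 4844. Amortized: < 2 = O(1) per increment.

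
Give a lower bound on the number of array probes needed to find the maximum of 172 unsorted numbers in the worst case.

Adversary: any unprobed cell could hold a value larger than everything seen so far. If fewer than 172 cells are probed, the adversary places the max in an unprobed cell. So all 172 cells must be examined; together with 172-1 comparisons this is tight.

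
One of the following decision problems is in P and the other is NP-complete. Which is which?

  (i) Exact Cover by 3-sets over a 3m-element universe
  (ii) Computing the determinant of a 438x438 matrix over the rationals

(i) is NP-complete: one of Karp's 21 NP-complete problems.
(ii) is P: Gaussian elimination runs in O(n^3).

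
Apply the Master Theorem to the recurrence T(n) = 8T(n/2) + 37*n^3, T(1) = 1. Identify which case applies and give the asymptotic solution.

a=8, b=2, f(n)=37*n^3.
log_2(8) = 3, so n^(log_b(a)) = n^3.
f(n) = Theta(n^3), so Case 2 applies.
T(n) = Theta(n^3 log n).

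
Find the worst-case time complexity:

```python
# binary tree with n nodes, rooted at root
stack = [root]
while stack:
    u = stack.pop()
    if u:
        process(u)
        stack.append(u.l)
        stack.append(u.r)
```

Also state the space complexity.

Time complexity: O(n).
Space complexity: O(n).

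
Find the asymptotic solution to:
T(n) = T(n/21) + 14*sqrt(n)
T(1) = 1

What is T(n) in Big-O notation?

Each level contributes sqrt(n/21^k). Geometric series with ratio 1/sqrt(21) < 1 sums to O(sqrt(n)).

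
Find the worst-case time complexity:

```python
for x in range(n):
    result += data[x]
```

Time complexity: O(n).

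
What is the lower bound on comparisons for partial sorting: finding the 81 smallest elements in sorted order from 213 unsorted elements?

Finding 81 smallest of 213 in sorted order: Omega(213) to identify the 81 smallest, plus Omega(81 log 81) to sort them. Total: Omega(n + k log k).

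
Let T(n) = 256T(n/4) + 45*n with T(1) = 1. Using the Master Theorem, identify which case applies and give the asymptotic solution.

a=256, b=4, f(n)=45*n.
log_4(256) = 4 > 1.
Since f(n) = O(n^1) is polynomially smaller than n^4, Case 1 applies.
T(n) = Theta(n^4).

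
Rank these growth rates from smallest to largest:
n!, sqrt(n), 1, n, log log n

Ordered by growth rate: 1 < log log n < sqrt(n) < n < n!.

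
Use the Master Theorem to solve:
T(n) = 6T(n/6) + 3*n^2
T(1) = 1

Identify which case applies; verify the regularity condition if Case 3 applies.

a=6, b=6, f(n)=3*n^2.
log_6(6) = 1 < 2.
f(n) = Omega(n^(1+epsilon)) for some epsilon > 0, so Case 3 is the candidate.
Regularity: a*f(n/b) = 6*3*(n/6)^2 = (6/36)*3*n^2 <= c*f(n) with c = 6/36 < 1. Satisfied.
Case 3: T(n) = Theta(n^2).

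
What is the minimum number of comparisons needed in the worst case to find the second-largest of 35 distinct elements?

Lower bound: finding the max needs 35-1 comparisons. By the adversary weight-doubling argument, the max must personally win >= ceil(log_2(35)) = 6 comparisons; the 2nd-largest is among those 6 losers, needing 6-1 more comparisons. Total >= 35-1 + 6-1 = 39. A balanced knockout tournament achieves this.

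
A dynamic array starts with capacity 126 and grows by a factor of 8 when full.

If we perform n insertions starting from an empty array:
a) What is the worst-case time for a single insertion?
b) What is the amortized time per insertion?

(a) Worst-case single insertion: O(n) -- when the array is full at capacity c, the resize copies all c elements, and c can be Theta(n).
(b) Resizes happen at sizes 126, 1008, 8064, ... Total copy cost for n insertions: 126 + 1008 + ... = O(n) (geometric series with ratio 1/8). Amortized cost per insertion: O(n)/n = O(1).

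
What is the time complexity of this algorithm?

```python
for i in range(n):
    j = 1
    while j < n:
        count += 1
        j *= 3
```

Time complexity: O(n log n).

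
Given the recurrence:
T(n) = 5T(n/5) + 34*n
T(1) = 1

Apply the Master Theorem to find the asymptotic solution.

a=5, b=5, f(n)=34*n. log_5(5) = 1. Case 2: T(n) = O(n log n).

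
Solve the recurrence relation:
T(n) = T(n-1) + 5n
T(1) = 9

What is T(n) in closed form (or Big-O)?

Unrolling: T(n) = 9 + 5*(2 + 3 + ... + n) = 9 + 5*(n(n+1)/2 - 1) = O(n^2).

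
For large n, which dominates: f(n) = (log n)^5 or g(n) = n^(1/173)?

g(n) = n^(1/173) grows faster: any positive power of n dominates any polylog.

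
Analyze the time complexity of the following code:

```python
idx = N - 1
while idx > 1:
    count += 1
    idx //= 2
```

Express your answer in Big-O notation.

Time complexity: O(log n).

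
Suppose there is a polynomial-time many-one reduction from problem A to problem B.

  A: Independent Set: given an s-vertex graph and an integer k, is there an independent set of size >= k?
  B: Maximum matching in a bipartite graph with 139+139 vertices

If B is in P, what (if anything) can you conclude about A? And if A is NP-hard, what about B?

A poly-time reduction A <=_p B means any A-instance can be transformed to a B-instance in poly time.
If B is in P: compose the reduction with B's poly-time algorithm to solve A in poly time, so A is in P.
If A is NP-hard: every NP problem reduces to A, which reduces to B; composing reductions, every NP problem reduces to B, so B is NP-hard.
(Here in fact A is NP-complete and B is in P, so no such reduction is known -- its existence would imply P = NP; the analysis concerns only what the assumed reduction would or would not let you conclude.)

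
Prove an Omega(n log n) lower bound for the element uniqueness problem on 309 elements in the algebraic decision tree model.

In the algebraic decision tree model, element uniqueness on 309 elements is equivalent to determining which cell of an arrangement of C(309,2) = 47586 hyperplanes x_i = x_j contains the input point. Ben-Or's theorem shows this requires Omega(n log n).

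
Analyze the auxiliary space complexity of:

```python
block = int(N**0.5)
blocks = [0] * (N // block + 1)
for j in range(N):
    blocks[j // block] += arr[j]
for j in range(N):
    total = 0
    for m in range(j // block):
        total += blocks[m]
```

Space complexity: O(sqrt(n)).
Storage scales with sqrt(n).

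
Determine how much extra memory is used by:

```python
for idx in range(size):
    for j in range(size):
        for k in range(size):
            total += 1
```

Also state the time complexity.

Space complexity: O(1).
Only a constant amount of auxiliary storage is used; nothing grows with n.
Time complexity: O(n^3).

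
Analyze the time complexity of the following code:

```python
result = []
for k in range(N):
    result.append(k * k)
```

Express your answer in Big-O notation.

Time complexity: O(n).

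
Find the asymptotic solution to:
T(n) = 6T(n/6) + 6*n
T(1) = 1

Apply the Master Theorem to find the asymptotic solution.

a=6, b=6, f(n)=6*n. log_6(6) = 1. Case 2: T(n) = O(n log n).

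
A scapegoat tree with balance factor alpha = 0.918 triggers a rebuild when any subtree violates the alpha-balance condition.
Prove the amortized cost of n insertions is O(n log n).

Define potential Phi = c * sum of |size(left(v)) - size(right(v))| over all nodes. An insertion at depth d costs O(d) = O(log n) and increases Phi by O(log n). When a rebuild of subtree of size s occurs, it costs O(s) but reduces Phi by Omega(s). With alpha = 0.918, between rebuilds Omega(s) insertions must occur. Amortized cost per insertion: O(log n).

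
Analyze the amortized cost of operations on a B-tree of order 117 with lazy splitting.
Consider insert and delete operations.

In a B-tree of order 117, a node splits when it has 117 keys. With lazy splitting, we use potential Phi = number of full nodes + number of near-empty nodes. Each split costs O(1) but reduces potential. Between splits, at least 58 insertions must occur in that node. Amortized structural cost is O(1) per operation, plus O(log_117 n) traversal.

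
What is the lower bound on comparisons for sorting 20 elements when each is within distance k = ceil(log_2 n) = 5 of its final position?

Partition the 20 positions into floor(n/k) blocks of k = 5 consecutive positions; any permutation within a block keeps every element within k of its final position, so there are at least (k!)^(n/k) distinguishable inputs. Lower bound: log_2((k!)^(n/k)) = (n/k) * log_2(k!) = Theta(n log k); with k = ceil(log_2 n), this is Omega(n log log n).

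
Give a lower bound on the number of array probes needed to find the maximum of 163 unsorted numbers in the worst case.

Adversary: any unprobed cell could hold a value larger than everything seen so far. If fewer than 163 cells are probed, the adversary places the max in an unprobed cell. So all 163 cells must be examined; together with 163-1 comparisons this is tight.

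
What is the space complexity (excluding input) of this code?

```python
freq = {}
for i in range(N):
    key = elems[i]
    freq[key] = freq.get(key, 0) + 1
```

Space complexity: O(n).
Auxiliary storage grows linearly with the input size n in the worst case.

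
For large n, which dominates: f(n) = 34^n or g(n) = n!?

g(n) = n! grows faster: n!/34^n -> infinity by Stirling.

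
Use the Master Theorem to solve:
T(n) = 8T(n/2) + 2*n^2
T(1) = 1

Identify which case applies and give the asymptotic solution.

a=8, b=2, f(n)=2*n^2.
log_2(8) = 3 > 2.
Since f(n) = O(n^2) is polynomially smaller than n^3, Case 1 applies.
T(n) = Theta(n^3).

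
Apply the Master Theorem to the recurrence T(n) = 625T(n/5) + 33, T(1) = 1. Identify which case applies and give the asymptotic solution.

a=625, b=5, f(n)=33.
log_5(625) = 4 > 0.
Since f(n) = O(n^0) is polynomially smaller than n^4, Case 1 applies.
T(n) = Theta(n^4).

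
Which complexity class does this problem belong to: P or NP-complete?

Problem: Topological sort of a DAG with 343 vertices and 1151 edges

This problem is in P: DFS-based topological sort runs in O(V+E).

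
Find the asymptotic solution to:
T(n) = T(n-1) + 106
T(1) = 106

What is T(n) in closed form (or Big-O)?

Unrolling: T(n) = T(n-1) + 106 = T(n-2) + 2*106 = ... = T(1) + (n-1)*106 = 106 + (n-1)*106 = 106n.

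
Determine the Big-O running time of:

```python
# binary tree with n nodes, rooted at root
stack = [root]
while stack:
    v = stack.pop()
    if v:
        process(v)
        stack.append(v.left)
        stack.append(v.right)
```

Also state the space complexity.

Time complexity: O(n).
Space complexity: O(n).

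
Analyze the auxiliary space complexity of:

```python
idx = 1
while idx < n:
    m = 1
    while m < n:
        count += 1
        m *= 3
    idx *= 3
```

Space complexity: O(1).
Only a constant amount of auxiliary storage is used; nothing grows with n.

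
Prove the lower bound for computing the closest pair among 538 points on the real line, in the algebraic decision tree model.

Reduction from element distinctness: given 538 reals, the closest-pair distance is 0 iff two are equal. Element distinctness has an Omega(n log n) lower bound in the algebraic decision tree model (Ben-Or). Therefore closest pair on a line also requires Omega(n log n). Sorting then a linear scan achieves this.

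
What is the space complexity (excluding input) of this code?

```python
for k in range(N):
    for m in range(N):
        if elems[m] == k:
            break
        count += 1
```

Space complexity: O(1).
Only a constant amount of auxiliary storage is used; nothing grows with n.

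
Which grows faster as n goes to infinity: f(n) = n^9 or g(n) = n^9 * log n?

g(n) = n^9 * log n grows faster: extra log n factor -> infinity.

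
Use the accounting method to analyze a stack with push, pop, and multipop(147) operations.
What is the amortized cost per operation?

Assign 2 credits per push (1 for the push, 1 saved for a future pop). Each pop or element popped by multipop(147) uses 1 saved credit. Total credits never go negative, so amortized cost is O(1).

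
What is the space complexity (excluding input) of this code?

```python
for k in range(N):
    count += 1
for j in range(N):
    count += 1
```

Space complexity: O(1).
Only a constant amount of auxiliary storage is used; nothing grows with n.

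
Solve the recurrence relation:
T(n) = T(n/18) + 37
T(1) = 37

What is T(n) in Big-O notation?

Each step divides n by 18 and adds 37. After log_18(n) steps, T(n) = O(log n).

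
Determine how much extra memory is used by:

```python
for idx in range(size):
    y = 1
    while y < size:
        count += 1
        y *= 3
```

Space complexity: O(1).
Only a constant amount of auxiliary storage is used; nothing grows with n.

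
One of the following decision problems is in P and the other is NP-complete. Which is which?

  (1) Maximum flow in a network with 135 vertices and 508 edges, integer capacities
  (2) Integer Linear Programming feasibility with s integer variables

(1) is P: Edmonds-Karp / push-relabel run in polynomial time.
(2) is NP-complete: ILP feasibility is NP-complete (LP relaxation is in P).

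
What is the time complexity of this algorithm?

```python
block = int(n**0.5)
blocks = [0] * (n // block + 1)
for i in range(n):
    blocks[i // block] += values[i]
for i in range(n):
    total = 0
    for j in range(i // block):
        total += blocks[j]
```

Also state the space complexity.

Time complexity: O(n * sqrt(n)).
Space complexity: O(sqrt(n)).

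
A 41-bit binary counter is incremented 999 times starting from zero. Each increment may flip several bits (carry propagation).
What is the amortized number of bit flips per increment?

Bit i flips on every 2^i-th increment, so over 999 increments bit i flips floor(999/2^i) times. Summing over i: total flips < 2 * 999. Amortized: < 2 = O(1) per increment.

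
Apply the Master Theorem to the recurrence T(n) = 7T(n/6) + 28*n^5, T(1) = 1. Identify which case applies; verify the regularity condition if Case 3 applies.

a=7, b=6, f(n)=28*n^5.
log_6(7) = 1.086 < 5.
f(n) = Omega(n^(1.086+epsilon)) for some epsilon > 0, so Case 3 is the candidate.
Regularity: a*f(n/b) = 7*28*(n/6)^5 = (7/7776)*28*n^5 <= c*f(n) with c = 7/7776 < 1. Satisfied.
Case 3: T(n) = Theta(n^5).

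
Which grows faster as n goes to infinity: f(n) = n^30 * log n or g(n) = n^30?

f(n) = n^30 * log n grows faster: extra log n factor -> infinity.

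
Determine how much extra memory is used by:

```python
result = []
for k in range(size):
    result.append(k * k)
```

Space complexity: O(n).
Auxiliary storage grows linearly with the input size n in the worst case.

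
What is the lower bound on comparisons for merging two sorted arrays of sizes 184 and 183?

Adversary argument: with sizes 184 and 183 (differing by at most 1), interleave the two arrays so that every consecutive pair in the output comes from different inputs. Then each of the 366 adjacent output pairs must be directly compared, or the algorithm cannot determine their relative order. So 366 comparisons are necessary; standard merge achieves this.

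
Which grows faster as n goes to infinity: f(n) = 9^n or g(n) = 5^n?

f(n) = 9^n grows faster: (9/5)^n -> infinity since 9/5 > 1.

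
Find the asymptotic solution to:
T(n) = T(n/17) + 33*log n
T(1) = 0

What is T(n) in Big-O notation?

Each of the log_17(n) levels adds O(log n). T(n) = O(log^2 n).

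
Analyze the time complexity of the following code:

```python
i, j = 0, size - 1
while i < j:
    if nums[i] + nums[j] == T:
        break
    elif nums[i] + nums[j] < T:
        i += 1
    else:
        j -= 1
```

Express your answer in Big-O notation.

Time complexity: O(n).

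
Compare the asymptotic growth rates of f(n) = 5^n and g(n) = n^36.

f(n) = 5^n grows faster: any exponential with base > 1 dominates every polynomial.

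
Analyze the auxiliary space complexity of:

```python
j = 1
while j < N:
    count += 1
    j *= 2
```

Space complexity: O(1).
Only a constant amount of auxiliary storage is used; nothing grows with n.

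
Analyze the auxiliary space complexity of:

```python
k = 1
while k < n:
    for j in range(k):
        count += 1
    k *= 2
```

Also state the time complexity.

Space complexity: O(1).
Only a constant amount of auxiliary storage is used; nothing grows with n.
Time complexity: O(n).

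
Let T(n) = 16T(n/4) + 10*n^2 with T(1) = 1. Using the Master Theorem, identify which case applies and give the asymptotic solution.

a=16, b=4, f(n)=10*n^2.
log_4(16) = 2, so n^(log_b(a)) = n^2.
f(n) = Theta(n^2), so Case 2 applies.
T(n) = Theta(n^2 log n).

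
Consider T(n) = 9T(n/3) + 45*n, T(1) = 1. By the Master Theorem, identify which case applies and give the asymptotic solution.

a=9, b=3, f(n)=45*n.
log_3(9) = 2 > 1.
Since f(n) = O(n^1) is polynomially smaller than n^2, Case 1 applies.
T(n) = Theta(n^2).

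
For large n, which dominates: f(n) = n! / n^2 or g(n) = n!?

g(n) = n! grows faster: the ratio n!/(n!/n^2) = n^2 -> infinity.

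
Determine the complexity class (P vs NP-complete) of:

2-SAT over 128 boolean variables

This problem is in P: 2-SAT is solvable in linear time via implication-graph SCCs.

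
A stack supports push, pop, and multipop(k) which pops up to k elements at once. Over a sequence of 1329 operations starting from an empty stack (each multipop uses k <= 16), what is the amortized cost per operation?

Each element is pushed exactly once and popped at most once (whether by pop or as part of a multipop). So the total number of individual pops over the whole sequence is at most the number of pushes, which is at most 1329. Total work <= 2 * 1329, hence O(1) amortized per operation.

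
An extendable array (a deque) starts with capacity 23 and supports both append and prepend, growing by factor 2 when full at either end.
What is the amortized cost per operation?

Growth at either end copies all elements; capacities form a geometric sequence with ratio 2, so total copy cost over n operations is O(n) (two geometric series). Amortized O(1).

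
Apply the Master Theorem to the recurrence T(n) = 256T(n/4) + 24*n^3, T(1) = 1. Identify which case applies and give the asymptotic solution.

a=256, b=4, f(n)=24*n^3.
log_4(256) = 4 > 3.
Since f(n) = O(n^3) is polynomially smaller than n^4, Case 1 applies.
T(n) = Theta(n^4).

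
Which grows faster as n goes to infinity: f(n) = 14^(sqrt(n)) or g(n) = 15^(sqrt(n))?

g(n) = 15^(sqrt(n)) grows faster: ratio is (15/14)^(sqrt(n)) -> infinity since 15/14 > 1.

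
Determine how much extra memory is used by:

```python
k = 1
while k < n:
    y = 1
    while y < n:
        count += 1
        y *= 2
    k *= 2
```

Space complexity: O(1).
Only a constant amount of auxiliary storage is used; nothing grows with n.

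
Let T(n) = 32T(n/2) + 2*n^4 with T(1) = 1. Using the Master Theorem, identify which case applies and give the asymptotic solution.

a=32, b=2, f(n)=2*n^4.
log_2(32) = 5 > 4.
Since f(n) = O(n^4) is polynomially smaller than n^5, Case 1 applies.
T(n) = Theta(n^5).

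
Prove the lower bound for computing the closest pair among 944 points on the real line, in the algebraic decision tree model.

Reduction from element distinctness: given 944 reals, the closest-pair distance is 0 iff two are equal. Element distinctness has an Omega(n log n) lower bound in the algebraic decision tree model (Ben-Or). Therefore closest pair on a line also requires Omega(n log n). Sorting then a linear scan achieves this.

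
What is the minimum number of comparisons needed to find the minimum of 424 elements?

Finding the minimum requires 423 comparisons, identical reasoning to finding the maximum. Each comparison eliminates one candidate.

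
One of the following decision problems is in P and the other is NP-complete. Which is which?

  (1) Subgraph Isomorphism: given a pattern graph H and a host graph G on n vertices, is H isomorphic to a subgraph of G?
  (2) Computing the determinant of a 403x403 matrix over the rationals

(1) is NP-complete: generalizes Clique and Hamiltonian Path (pattern size is part of the input).
(2) is P: Gaussian elimination runs in O(n^3).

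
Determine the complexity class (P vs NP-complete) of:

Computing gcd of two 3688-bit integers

This problem is in P: the Euclidean algorithm runs in polynomial time in the bit-length.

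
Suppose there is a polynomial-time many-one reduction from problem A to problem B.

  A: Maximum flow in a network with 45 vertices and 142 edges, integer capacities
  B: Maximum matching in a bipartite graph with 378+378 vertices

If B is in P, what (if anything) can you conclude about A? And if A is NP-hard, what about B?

A poly-time reduction A <=_p B means any A-instance can be transformed to a B-instance in poly time.
If B is in P: compose the reduction with B's poly-time algorithm to solve A in poly time, so A is in P.
If A is NP-hard: every NP problem reduces to A, which reduces to B; composing reductions, every NP problem reduces to B, so B is NP-hard.
(Here in fact A is P and B is P.)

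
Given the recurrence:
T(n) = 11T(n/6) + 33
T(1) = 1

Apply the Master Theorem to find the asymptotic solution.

a=11, b=6, f(n)=33. log_6(11) = 1.338. Case 1 of Master Theorem: T(n) = O(n^1.338).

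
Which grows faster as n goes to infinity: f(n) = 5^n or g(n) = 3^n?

f(n) = 5^n grows faster: (5/3)^n -> infinity since 5/3 > 1.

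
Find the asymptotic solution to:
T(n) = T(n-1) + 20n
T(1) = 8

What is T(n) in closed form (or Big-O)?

Unrolling: T(n) = 8 + 20*(2 + 3 + ... + n) = 8 + 20*(n(n+1)/2 - 1) = O(n^2).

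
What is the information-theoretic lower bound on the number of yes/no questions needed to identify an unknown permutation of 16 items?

There are 16! = 20922789888000 permutations. Each yes/no question gives at most 1 bit, so at least ceil(log_2(20922789888000)) = 45 questions are needed.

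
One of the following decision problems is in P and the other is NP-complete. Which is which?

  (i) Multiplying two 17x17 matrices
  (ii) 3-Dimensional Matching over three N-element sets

(i) is P: the schoolbook algorithm runs in O(n^3).
(ii) is NP-complete: one of Karp's 21 NP-complete problems.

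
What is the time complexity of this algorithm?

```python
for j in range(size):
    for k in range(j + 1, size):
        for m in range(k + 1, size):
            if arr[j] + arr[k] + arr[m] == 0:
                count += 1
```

Time complexity: O(n^3).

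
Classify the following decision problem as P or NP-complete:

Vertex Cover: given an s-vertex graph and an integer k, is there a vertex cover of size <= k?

This problem is NP-complete: one of Karp's 21 NP-complete problems (with k part of the input; for any fixed constant k it is in P).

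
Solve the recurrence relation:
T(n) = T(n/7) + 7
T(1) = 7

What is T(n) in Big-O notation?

Each step divides n by 7 and adds 7. After log_7(n) steps, T(n) = O(log n).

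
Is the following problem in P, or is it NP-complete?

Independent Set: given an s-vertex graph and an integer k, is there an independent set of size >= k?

This problem is NP-complete: complement of Clique (with k part of the input).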